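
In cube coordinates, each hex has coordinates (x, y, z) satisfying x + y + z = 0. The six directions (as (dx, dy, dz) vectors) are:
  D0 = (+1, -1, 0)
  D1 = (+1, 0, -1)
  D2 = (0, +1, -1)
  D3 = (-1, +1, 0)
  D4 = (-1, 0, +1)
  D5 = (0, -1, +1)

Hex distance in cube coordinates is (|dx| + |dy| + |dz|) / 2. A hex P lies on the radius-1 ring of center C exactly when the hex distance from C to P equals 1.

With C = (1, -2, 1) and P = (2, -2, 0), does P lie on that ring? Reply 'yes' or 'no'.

|px - cx| = |2 - 1| = 1
|py - cy| = |-2 - (-2)| = 0
|pz - cz| = |0 - 1| = 1
distance = (1+0+1)/2 = 2/2 = 1
radius = 1; distance == radius -> yes

Answer: yes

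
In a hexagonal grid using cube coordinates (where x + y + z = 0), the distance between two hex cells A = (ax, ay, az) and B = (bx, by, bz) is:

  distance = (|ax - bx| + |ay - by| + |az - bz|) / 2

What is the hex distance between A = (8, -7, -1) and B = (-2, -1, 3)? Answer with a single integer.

Answer: 10

Derivation:
|ax - bx| = |8 - (-2)| = 10
|ay - by| = |-7 - (-1)| = 6
|az - bz| = |-1 - 3| = 4
distance = (10 + 6 + 4) / 2 = 20 / 2 = 10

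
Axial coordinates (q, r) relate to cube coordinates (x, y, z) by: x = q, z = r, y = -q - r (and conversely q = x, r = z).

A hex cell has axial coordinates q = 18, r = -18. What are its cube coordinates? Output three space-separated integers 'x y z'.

x = q = 18
z = r = -18
y = -x - z = -(18) - (-18) = 0

Answer: 18 0 -18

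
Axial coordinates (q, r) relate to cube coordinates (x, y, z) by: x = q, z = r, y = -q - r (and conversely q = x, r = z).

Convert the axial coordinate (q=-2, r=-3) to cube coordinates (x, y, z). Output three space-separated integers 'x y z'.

Answer: -2 5 -3

Derivation:
x = q = -2
z = r = -3
y = -x - z = -(-2) - (-3) = 5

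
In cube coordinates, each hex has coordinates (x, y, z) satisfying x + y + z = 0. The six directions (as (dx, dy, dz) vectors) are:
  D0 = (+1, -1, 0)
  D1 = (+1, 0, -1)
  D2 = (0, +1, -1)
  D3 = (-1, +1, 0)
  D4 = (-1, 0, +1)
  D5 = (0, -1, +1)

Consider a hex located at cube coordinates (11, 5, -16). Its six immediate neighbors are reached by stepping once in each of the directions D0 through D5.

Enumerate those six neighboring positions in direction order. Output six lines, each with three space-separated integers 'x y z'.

Center: (11, 5, -16). Add each direction:
  D0: (11, 5, -16) + (1, -1, 0) = (12, 4, -16)
  D1: (11, 5, -16) + (1, 0, -1) = (12, 5, -17)
  D2: (11, 5, -16) + (0, 1, -1) = (11, 6, -17)
  D3: (11, 5, -16) + (-1, 1, 0) = (10, 6, -16)
  D4: (11, 5, -16) + (-1, 0, 1) = (10, 5, -15)
  D5: (11, 5, -16) + (0, -1, 1) = (11, 4, -15)

Answer: 12 4 -16
12 5 -17
11 6 -17
10 6 -16
10 5 -15
11 4 -15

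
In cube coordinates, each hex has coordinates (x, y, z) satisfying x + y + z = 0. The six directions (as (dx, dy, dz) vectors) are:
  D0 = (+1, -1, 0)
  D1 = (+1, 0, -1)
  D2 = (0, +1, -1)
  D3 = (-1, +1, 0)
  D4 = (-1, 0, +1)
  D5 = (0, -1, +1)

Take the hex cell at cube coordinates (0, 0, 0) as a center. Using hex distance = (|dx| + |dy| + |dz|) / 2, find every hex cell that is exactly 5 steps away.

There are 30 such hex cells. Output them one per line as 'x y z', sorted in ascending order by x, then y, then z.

Answer: -5 0 5
-5 1 4
-5 2 3
-5 3 2
-5 4 1
-5 5 0
-4 -1 5
-4 5 -1
-3 -2 5
-3 5 -2
-2 -3 5
-2 5 -3
-1 -4 5
-1 5 -4
0 -5 5
0 5 -5
1 -5 4
1 4 -5
2 -5 3
2 3 -5
3 -5 2
3 2 -5
4 -5 1
4 1 -5
5 -5 0
5 -4 -1
5 -3 -2
5 -2 -3
5 -1 -4
5 0 -5

Derivation:
Walk ring at distance 5 from (0, 0, 0):
Start at center + D4*5 = (-5, 0, 5)
  hex 0: (-5, 0, 5)
  hex 1: (-4, -1, 5)
  hex 2: (-3, -2, 5)
  hex 3: (-2, -3, 5)
  hex 4: (-1, -4, 5)
  hex 5: (0, -5, 5)
  hex 6: (1, -5, 4)
  hex 7: (2, -5, 3)
  hex 8: (3, -5, 2)
  hex 9: (4, -5, 1)
  hex 10: (5, -5, 0)
  hex 11: (5, -4, -1)
  hex 12: (5, -3, -2)
  hex 13: (5, -2, -3)
  hex 14: (5, -1, -4)
  hex 15: (5, 0, -5)
  hex 16: (4, 1, -5)
  hex 17: (3, 2, -5)
  hex 18: (2, 3, -5)
  hex 19: (1, 4, -5)
  hex 20: (0, 5, -5)
  hex 21: (-1, 5, -4)
  hex 22: (-2, 5, -3)
  hex 23: (-3, 5, -2)
  hex 24: (-4, 5, -1)
  hex 25: (-5, 5, 0)
  hex 26: (-5, 4, 1)
  hex 27: (-5, 3, 2)
  hex 28: (-5, 2, 3)
  hex 29: (-5, 1, 4)
Sorted: 30 hexes.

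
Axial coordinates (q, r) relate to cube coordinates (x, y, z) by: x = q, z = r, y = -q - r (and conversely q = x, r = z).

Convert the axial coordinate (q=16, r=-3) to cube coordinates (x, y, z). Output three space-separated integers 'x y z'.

Answer: 16 -13 -3

Derivation:
x = q = 16
z = r = -3
y = -x - z = -(16) - (-3) = -13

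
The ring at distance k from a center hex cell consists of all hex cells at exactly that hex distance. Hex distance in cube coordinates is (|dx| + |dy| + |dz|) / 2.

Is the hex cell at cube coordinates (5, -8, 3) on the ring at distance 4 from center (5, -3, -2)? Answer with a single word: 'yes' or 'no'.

Answer: no

Derivation:
|px - cx| = |5 - 5| = 0
|py - cy| = |-8 - (-3)| = 5
|pz - cz| = |3 - (-2)| = 5
distance = (0+5+5)/2 = 10/2 = 5
radius = 4; distance != radius -> no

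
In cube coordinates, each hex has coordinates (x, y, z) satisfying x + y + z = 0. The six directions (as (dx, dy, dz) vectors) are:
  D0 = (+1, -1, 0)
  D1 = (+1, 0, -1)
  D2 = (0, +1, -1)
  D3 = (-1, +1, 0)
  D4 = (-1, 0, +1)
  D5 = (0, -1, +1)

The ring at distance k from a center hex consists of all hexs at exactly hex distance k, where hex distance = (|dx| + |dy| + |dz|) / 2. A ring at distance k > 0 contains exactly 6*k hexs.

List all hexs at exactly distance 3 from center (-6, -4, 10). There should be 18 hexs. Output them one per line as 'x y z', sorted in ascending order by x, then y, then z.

Walk ring at distance 3 from (-6, -4, 10):
Start at center + D4*3 = (-9, -4, 13)
  hex 0: (-9, -4, 13)
  hex 1: (-8, -5, 13)
  hex 2: (-7, -6, 13)
  hex 3: (-6, -7, 13)
  hex 4: (-5, -7, 12)
  hex 5: (-4, -7, 11)
  hex 6: (-3, -7, 10)
  hex 7: (-3, -6, 9)
  hex 8: (-3, -5, 8)
  hex 9: (-3, -4, 7)
  hex 10: (-4, -3, 7)
  hex 11: (-5, -2, 7)
  hex 12: (-6, -1, 7)
  hex 13: (-7, -1, 8)
  hex 14: (-8, -1, 9)
  hex 15: (-9, -1, 10)
  hex 16: (-9, -2, 11)
  hex 17: (-9, -3, 12)
Sorted: 18 hexes.

Answer: -9 -4 13
-9 -3 12
-9 -2 11
-9 -1 10
-8 -5 13
-8 -1 9
-7 -6 13
-7 -1 8
-6 -7 13
-6 -1 7
-5 -7 12
-5 -2 7
-4 -7 11
-4 -3 7
-3 -7 10
-3 -6 9
-3 -5 8
-3 -4 7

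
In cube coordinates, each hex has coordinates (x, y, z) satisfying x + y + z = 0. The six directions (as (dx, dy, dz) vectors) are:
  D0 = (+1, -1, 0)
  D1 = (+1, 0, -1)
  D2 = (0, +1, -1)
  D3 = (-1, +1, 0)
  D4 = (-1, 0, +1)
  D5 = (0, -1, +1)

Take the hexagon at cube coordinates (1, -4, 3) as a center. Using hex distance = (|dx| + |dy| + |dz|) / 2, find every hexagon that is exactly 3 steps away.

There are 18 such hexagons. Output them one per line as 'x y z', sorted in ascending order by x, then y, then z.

Answer: -2 -4 6
-2 -3 5
-2 -2 4
-2 -1 3
-1 -5 6
-1 -1 2
0 -6 6
0 -1 1
1 -7 6
1 -1 0
2 -7 5
2 -2 0
3 -7 4
3 -3 0
4 -7 3
4 -6 2
4 -5 1
4 -4 0

Derivation:
Walk ring at distance 3 from (1, -4, 3):
Start at center + D4*3 = (-2, -4, 6)
  hex 0: (-2, -4, 6)
  hex 1: (-1, -5, 6)
  hex 2: (0, -6, 6)
  hex 3: (1, -7, 6)
  hex 4: (2, -7, 5)
  hex 5: (3, -7, 4)
  hex 6: (4, -7, 3)
  hex 7: (4, -6, 2)
  hex 8: (4, -5, 1)
  hex 9: (4, -4, 0)
  hex 10: (3, -3, 0)
  hex 11: (2, -2, 0)
  hex 12: (1, -1, 0)
  hex 13: (0, -1, 1)
  hex 14: (-1, -1, 2)
  hex 15: (-2, -1, 3)
  hex 16: (-2, -2, 4)
  hex 17: (-2, -3, 5)
Sorted: 18 hexes.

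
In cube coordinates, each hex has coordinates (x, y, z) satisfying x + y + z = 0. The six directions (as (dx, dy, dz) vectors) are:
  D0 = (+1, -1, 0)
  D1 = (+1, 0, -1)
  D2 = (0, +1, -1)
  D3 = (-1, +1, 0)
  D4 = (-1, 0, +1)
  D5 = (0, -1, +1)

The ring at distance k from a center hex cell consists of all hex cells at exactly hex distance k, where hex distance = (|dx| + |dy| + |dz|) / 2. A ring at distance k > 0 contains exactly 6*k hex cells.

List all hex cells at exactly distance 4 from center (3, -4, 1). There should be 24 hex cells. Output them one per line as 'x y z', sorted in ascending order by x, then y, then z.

Answer: -1 -4 5
-1 -3 4
-1 -2 3
-1 -1 2
-1 0 1
0 -5 5
0 0 0
1 -6 5
1 0 -1
2 -7 5
2 0 -2
3 -8 5
3 0 -3
4 -8 4
4 -1 -3
5 -8 3
5 -2 -3
6 -8 2
6 -3 -3
7 -8 1
7 -7 0
7 -6 -1
7 -5 -2
7 -4 -3

Derivation:
Walk ring at distance 4 from (3, -4, 1):
Start at center + D4*4 = (-1, -4, 5)
  hex 0: (-1, -4, 5)
  hex 1: (0, -5, 5)
  hex 2: (1, -6, 5)
  hex 3: (2, -7, 5)
  hex 4: (3, -8, 5)
  hex 5: (4, -8, 4)
  hex 6: (5, -8, 3)
  hex 7: (6, -8, 2)
  hex 8: (7, -8, 1)
  hex 9: (7, -7, 0)
  hex 10: (7, -6, -1)
  hex 11: (7, -5, -2)
  hex 12: (7, -4, -3)
  hex 13: (6, -3, -3)
  hex 14: (5, -2, -3)
  hex 15: (4, -1, -3)
  hex 16: (3, 0, -3)
  hex 17: (2, 0, -2)
  hex 18: (1, 0, -1)
  hex 19: (0, 0, 0)
  hex 20: (-1, 0, 1)
  hex 21: (-1, -1, 2)
  hex 22: (-1, -2, 3)
  hex 23: (-1, -3, 4)
Sorted: 24 hexes.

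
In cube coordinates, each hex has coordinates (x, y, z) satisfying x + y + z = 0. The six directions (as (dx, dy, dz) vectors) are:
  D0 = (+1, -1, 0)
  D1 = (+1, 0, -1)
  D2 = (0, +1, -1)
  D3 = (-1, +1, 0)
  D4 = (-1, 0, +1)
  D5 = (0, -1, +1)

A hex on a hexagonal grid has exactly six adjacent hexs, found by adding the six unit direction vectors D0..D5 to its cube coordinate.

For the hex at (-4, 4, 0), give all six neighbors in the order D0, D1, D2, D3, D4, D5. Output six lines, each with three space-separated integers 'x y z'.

Answer: -3 3 0
-3 4 -1
-4 5 -1
-5 5 0
-5 4 1
-4 3 1

Derivation:
Center: (-4, 4, 0). Add each direction:
  D0: (-4, 4, 0) + (1, -1, 0) = (-3, 3, 0)
  D1: (-4, 4, 0) + (1, 0, -1) = (-3, 4, -1)
  D2: (-4, 4, 0) + (0, 1, -1) = (-4, 5, -1)
  D3: (-4, 4, 0) + (-1, 1, 0) = (-5, 5, 0)
  D4: (-4, 4, 0) + (-1, 0, 1) = (-5, 4, 1)
  D5: (-4, 4, 0) + (0, -1, 1) = (-4, 3, 1)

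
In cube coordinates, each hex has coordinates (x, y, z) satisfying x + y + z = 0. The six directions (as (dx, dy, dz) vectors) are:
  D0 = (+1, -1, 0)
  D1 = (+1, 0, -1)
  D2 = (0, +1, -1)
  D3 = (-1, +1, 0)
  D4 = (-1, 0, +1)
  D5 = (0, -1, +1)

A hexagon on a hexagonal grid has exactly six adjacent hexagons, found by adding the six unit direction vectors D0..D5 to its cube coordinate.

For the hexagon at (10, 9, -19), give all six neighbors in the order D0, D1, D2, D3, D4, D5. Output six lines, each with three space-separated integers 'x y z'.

Answer: 11 8 -19
11 9 -20
10 10 -20
9 10 -19
9 9 -18
10 8 -18

Derivation:
Center: (10, 9, -19). Add each direction:
  D0: (10, 9, -19) + (1, -1, 0) = (11, 8, -19)
  D1: (10, 9, -19) + (1, 0, -1) = (11, 9, -20)
  D2: (10, 9, -19) + (0, 1, -1) = (10, 10, -20)
  D3: (10, 9, -19) + (-1, 1, 0) = (9, 10, -19)
  D4: (10, 9, -19) + (-1, 0, 1) = (9, 9, -18)
  D5: (10, 9, -19) + (0, -1, 1) = (10, 8, -18)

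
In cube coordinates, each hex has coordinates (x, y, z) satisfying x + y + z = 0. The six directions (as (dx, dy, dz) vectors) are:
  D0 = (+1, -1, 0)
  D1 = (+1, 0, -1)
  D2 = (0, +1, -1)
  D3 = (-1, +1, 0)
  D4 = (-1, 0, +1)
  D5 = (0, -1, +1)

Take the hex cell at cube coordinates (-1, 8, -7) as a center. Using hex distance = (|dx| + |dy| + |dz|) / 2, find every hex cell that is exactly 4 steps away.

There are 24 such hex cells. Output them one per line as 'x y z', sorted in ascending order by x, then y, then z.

Walk ring at distance 4 from (-1, 8, -7):
Start at center + D4*4 = (-5, 8, -3)
  hex 0: (-5, 8, -3)
  hex 1: (-4, 7, -3)
  hex 2: (-3, 6, -3)
  hex 3: (-2, 5, -3)
  hex 4: (-1, 4, -3)
  hex 5: (0, 4, -4)
  hex 6: (1, 4, -5)
  hex 7: (2, 4, -6)
  hex 8: (3, 4, -7)
  hex 9: (3, 5, -8)
  hex 10: (3, 6, -9)
  hex 11: (3, 7, -10)
  hex 12: (3, 8, -11)
  hex 13: (2, 9, -11)
  hex 14: (1, 10, -11)
  hex 15: (0, 11, -11)
  hex 16: (-1, 12, -11)
  hex 17: (-2, 12, -10)
  hex 18: (-3, 12, -9)
  hex 19: (-4, 12, -8)
  hex 20: (-5, 12, -7)
  hex 21: (-5, 11, -6)
  hex 22: (-5, 10, -5)
  hex 23: (-5, 9, -4)
Sorted: 24 hexes.

Answer: -5 8 -3
-5 9 -4
-5 10 -5
-5 11 -6
-5 12 -7
-4 7 -3
-4 12 -8
-3 6 -3
-3 12 -9
-2 5 -3
-2 12 -10
-1 4 -3
-1 12 -11
0 4 -4
0 11 -11
1 4 -5
1 10 -11
2 4 -6
2 9 -11
3 4 -7
3 5 -8
3 6 -9
3 7 -10
3 8 -11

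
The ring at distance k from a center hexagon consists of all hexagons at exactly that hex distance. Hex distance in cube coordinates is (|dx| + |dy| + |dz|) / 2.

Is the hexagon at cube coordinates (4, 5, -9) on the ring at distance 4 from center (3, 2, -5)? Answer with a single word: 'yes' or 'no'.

|px - cx| = |4 - 3| = 1
|py - cy| = |5 - 2| = 3
|pz - cz| = |-9 - (-5)| = 4
distance = (1+3+4)/2 = 8/2 = 4
radius = 4; distance == radius -> yes

Answer: yes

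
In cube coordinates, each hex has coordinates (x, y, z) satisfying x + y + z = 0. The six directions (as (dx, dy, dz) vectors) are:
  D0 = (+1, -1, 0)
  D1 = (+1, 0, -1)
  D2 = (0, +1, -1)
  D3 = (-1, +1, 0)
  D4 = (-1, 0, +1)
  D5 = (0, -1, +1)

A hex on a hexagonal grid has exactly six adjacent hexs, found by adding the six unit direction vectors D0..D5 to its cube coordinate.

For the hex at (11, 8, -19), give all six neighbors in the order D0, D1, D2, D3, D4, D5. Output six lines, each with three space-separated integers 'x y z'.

Answer: 12 7 -19
12 8 -20
11 9 -20
10 9 -19
10 8 -18
11 7 -18

Derivation:
Center: (11, 8, -19). Add each direction:
  D0: (11, 8, -19) + (1, -1, 0) = (12, 7, -19)
  D1: (11, 8, -19) + (1, 0, -1) = (12, 8, -20)
  D2: (11, 8, -19) + (0, 1, -1) = (11, 9, -20)
  D3: (11, 8, -19) + (-1, 1, 0) = (10, 9, -19)
  D4: (11, 8, -19) + (-1, 0, 1) = (10, 8, -18)
  D5: (11, 8, -19) + (0, -1, 1) = (11, 7, -18)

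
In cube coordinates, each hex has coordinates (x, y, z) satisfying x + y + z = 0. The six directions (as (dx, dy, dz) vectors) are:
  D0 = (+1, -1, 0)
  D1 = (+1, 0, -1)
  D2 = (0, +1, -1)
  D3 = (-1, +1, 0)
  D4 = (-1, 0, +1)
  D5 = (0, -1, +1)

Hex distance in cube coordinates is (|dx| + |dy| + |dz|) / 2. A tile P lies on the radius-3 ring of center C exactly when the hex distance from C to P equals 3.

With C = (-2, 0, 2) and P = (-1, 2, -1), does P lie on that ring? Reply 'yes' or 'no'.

Answer: yes

Derivation:
|px - cx| = |-1 - (-2)| = 1
|py - cy| = |2 - 0| = 2
|pz - cz| = |-1 - 2| = 3
distance = (1+2+3)/2 = 6/2 = 3
radius = 3; distance == radius -> yes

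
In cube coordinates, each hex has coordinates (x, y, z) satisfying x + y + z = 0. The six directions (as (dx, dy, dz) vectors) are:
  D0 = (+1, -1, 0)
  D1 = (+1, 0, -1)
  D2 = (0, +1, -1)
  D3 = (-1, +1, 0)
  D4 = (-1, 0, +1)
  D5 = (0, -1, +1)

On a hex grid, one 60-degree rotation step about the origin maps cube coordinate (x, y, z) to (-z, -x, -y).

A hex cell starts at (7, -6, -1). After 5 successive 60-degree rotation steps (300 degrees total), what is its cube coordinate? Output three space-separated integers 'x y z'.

Start: (7, -6, -1)
Step 1: (7, -6, -1) -> (-(-1), -(7), -(-6)) = (1, -7, 6)
Step 2: (1, -7, 6) -> (-(6), -(1), -(-7)) = (-6, -1, 7)
Step 3: (-6, -1, 7) -> (-(7), -(-6), -(-1)) = (-7, 6, 1)
Step 4: (-7, 6, 1) -> (-(1), -(-7), -(6)) = (-1, 7, -6)
Step 5: (-1, 7, -6) -> (-(-6), -(-1), -(7)) = (6, 1, -7)

Answer: 6 1 -7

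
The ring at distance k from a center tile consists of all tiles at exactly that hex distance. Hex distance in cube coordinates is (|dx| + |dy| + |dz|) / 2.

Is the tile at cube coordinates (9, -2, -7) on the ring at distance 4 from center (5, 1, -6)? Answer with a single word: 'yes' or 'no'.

|px - cx| = |9 - 5| = 4
|py - cy| = |-2 - 1| = 3
|pz - cz| = |-7 - (-6)| = 1
distance = (4+3+1)/2 = 8/2 = 4
radius = 4; distance == radius -> yes

Answer: yes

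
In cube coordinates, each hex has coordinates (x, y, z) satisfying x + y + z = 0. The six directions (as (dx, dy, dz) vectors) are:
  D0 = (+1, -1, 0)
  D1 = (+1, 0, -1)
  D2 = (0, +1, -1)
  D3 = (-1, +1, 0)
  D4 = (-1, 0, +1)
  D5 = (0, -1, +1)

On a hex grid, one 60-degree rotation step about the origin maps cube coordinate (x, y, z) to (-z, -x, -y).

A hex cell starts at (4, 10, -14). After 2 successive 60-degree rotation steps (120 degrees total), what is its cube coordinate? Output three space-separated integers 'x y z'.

Start: (4, 10, -14)
Step 1: (4, 10, -14) -> (-(-14), -(4), -(10)) = (14, -4, -10)
Step 2: (14, -4, -10) -> (-(-10), -(14), -(-4)) = (10, -14, 4)

Answer: 10 -14 4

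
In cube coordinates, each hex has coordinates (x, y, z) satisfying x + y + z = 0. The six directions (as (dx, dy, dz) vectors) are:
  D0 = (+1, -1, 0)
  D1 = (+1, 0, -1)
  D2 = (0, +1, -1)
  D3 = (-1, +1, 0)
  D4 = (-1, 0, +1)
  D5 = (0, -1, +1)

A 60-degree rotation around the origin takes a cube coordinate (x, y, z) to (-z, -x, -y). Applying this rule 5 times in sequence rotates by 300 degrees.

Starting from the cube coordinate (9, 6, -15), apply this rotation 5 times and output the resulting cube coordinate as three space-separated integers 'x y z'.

Start: (9, 6, -15)
Step 1: (9, 6, -15) -> (-(-15), -(9), -(6)) = (15, -9, -6)
Step 2: (15, -9, -6) -> (-(-6), -(15), -(-9)) = (6, -15, 9)
Step 3: (6, -15, 9) -> (-(9), -(6), -(-15)) = (-9, -6, 15)
Step 4: (-9, -6, 15) -> (-(15), -(-9), -(-6)) = (-15, 9, 6)
Step 5: (-15, 9, 6) -> (-(6), -(-15), -(9)) = (-6, 15, -9)

Answer: -6 15 -9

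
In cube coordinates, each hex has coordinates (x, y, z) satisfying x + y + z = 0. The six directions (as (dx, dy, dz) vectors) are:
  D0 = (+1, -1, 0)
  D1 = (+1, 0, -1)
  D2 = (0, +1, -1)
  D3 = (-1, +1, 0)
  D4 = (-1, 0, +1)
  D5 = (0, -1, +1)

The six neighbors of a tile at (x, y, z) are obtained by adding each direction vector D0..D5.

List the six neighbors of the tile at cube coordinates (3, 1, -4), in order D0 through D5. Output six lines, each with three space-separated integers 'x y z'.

Center: (3, 1, -4). Add each direction:
  D0: (3, 1, -4) + (1, -1, 0) = (4, 0, -4)
  D1: (3, 1, -4) + (1, 0, -1) = (4, 1, -5)
  D2: (3, 1, -4) + (0, 1, -1) = (3, 2, -5)
  D3: (3, 1, -4) + (-1, 1, 0) = (2, 2, -4)
  D4: (3, 1, -4) + (-1, 0, 1) = (2, 1, -3)
  D5: (3, 1, -4) + (0, -1, 1) = (3, 0, -3)

Answer: 4 0 -4
4 1 -5
3 2 -5
2 2 -4
2 1 -3
3 0 -3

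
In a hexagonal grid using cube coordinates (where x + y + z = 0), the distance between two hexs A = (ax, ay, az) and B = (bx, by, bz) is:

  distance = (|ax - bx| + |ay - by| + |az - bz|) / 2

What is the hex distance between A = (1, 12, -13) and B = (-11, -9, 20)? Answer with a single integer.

Answer: 33

Derivation:
|ax - bx| = |1 - (-11)| = 12
|ay - by| = |12 - (-9)| = 21
|az - bz| = |-13 - 20| = 33
distance = (12 + 21 + 33) / 2 = 66 / 2 = 33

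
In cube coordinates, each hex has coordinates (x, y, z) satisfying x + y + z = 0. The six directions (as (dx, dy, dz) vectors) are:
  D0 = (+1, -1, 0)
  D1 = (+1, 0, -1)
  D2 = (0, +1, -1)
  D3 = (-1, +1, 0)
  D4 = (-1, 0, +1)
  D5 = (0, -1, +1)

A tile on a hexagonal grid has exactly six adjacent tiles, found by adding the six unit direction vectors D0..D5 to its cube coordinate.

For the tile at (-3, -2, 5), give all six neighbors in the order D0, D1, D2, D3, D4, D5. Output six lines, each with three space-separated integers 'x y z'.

Answer: -2 -3 5
-2 -2 4
-3 -1 4
-4 -1 5
-4 -2 6
-3 -3 6

Derivation:
Center: (-3, -2, 5). Add each direction:
  D0: (-3, -2, 5) + (1, -1, 0) = (-2, -3, 5)
  D1: (-3, -2, 5) + (1, 0, -1) = (-2, -2, 4)
  D2: (-3, -2, 5) + (0, 1, -1) = (-3, -1, 4)
  D3: (-3, -2, 5) + (-1, 1, 0) = (-4, -1, 5)
  D4: (-3, -2, 5) + (-1, 0, 1) = (-4, -2, 6)
  D5: (-3, -2, 5) + (0, -1, 1) = (-3, -3, 6)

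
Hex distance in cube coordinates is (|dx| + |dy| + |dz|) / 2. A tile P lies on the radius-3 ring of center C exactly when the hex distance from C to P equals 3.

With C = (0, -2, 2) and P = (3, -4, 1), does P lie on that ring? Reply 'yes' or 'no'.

Answer: yes

Derivation:
|px - cx| = |3 - 0| = 3
|py - cy| = |-4 - (-2)| = 2
|pz - cz| = |1 - 2| = 1
distance = (3+2+1)/2 = 6/2 = 3
radius = 3; distance == radius -> yes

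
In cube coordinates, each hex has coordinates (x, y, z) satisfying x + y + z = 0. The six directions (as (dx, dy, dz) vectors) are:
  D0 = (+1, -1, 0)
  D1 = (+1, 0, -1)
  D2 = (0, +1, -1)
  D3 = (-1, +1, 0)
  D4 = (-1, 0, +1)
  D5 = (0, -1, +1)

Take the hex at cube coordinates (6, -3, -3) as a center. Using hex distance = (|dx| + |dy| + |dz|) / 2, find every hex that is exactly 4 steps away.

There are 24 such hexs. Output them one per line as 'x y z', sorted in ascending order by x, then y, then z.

Walk ring at distance 4 from (6, -3, -3):
Start at center + D4*4 = (2, -3, 1)
  hex 0: (2, -3, 1)
  hex 1: (3, -4, 1)
  hex 2: (4, -5, 1)
  hex 3: (5, -6, 1)
  hex 4: (6, -7, 1)
  hex 5: (7, -7, 0)
  hex 6: (8, -7, -1)
  hex 7: (9, -7, -2)
  hex 8: (10, -7, -3)
  hex 9: (10, -6, -4)
  hex 10: (10, -5, -5)
  hex 11: (10, -4, -6)
  hex 12: (10, -3, -7)
  hex 13: (9, -2, -7)
  hex 14: (8, -1, -7)
  hex 15: (7, 0, -7)
  hex 16: (6, 1, -7)
  hex 17: (5, 1, -6)
  hex 18: (4, 1, -5)
  hex 19: (3, 1, -4)
  hex 20: (2, 1, -3)
  hex 21: (2, 0, -2)
  hex 22: (2, -1, -1)
  hex 23: (2, -2, 0)
Sorted: 24 hexes.

Answer: 2 -3 1
2 -2 0
2 -1 -1
2 0 -2
2 1 -3
3 -4 1
3 1 -4
4 -5 1
4 1 -5
5 -6 1
5 1 -6
6 -7 1
6 1 -7
7 -7 0
7 0 -7
8 -7 -1
8 -1 -7
9 -7 -2
9 -2 -7
10 -7 -3
10 -6 -4
10 -5 -5
10 -4 -6
10 -3 -7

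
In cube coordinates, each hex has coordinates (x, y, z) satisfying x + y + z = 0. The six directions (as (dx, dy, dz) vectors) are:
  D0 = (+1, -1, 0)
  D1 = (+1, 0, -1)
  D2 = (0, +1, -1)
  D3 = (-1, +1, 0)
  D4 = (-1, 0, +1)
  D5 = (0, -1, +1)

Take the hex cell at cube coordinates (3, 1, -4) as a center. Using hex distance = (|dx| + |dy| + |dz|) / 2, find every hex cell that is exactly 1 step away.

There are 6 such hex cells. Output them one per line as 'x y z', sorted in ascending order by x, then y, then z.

Walk ring at distance 1 from (3, 1, -4):
Start at center + D4*1 = (2, 1, -3)
  hex 0: (2, 1, -3)
  hex 1: (3, 0, -3)
  hex 2: (4, 0, -4)
  hex 3: (4, 1, -5)
  hex 4: (3, 2, -5)
  hex 5: (2, 2, -4)
Sorted: 6 hexes.

Answer: 2 1 -3
2 2 -4
3 0 -3
3 2 -5
4 0 -4
4 1 -5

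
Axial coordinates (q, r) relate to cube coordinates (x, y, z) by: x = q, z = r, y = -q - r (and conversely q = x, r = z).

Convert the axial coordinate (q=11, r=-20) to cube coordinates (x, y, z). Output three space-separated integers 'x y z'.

Answer: 11 9 -20

Derivation:
x = q = 11
z = r = -20
y = -x - z = -(11) - (-20) = 9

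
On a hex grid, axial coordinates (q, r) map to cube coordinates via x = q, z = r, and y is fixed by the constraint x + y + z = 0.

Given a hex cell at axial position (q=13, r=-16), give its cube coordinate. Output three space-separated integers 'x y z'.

x = q = 13
z = r = -16
y = -x - z = -(13) - (-16) = 3

Answer: 13 3 -16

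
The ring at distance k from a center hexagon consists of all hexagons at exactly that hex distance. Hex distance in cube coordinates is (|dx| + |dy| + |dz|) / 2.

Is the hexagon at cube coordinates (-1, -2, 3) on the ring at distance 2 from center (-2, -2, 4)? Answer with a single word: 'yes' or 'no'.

|px - cx| = |-1 - (-2)| = 1
|py - cy| = |-2 - (-2)| = 0
|pz - cz| = |3 - 4| = 1
distance = (1+0+1)/2 = 2/2 = 1
radius = 2; distance != radius -> no

Answer: no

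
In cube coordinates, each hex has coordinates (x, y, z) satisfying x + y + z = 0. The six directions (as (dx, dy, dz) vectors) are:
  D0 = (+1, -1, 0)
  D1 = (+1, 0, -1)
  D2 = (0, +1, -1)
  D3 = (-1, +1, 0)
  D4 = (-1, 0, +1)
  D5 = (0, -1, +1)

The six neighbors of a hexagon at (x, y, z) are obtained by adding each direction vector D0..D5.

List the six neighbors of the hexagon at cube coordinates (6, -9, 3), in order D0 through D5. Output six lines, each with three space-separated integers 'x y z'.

Answer: 7 -10 3
7 -9 2
6 -8 2
5 -8 3
5 -9 4
6 -10 4

Derivation:
Center: (6, -9, 3). Add each direction:
  D0: (6, -9, 3) + (1, -1, 0) = (7, -10, 3)
  D1: (6, -9, 3) + (1, 0, -1) = (7, -9, 2)
  D2: (6, -9, 3) + (0, 1, -1) = (6, -8, 2)
  D3: (6, -9, 3) + (-1, 1, 0) = (5, -8, 3)
  D4: (6, -9, 3) + (-1, 0, 1) = (5, -9, 4)
  D5: (6, -9, 3) + (0, -1, 1) = (6, -10, 4)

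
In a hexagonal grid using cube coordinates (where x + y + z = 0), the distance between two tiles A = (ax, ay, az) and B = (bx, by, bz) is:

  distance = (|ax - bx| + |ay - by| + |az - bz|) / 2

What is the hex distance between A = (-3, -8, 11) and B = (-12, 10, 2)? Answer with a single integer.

Answer: 18

Derivation:
|ax - bx| = |-3 - (-12)| = 9
|ay - by| = |-8 - 10| = 18
|az - bz| = |11 - 2| = 9
distance = (9 + 18 + 9) / 2 = 36 / 2 = 18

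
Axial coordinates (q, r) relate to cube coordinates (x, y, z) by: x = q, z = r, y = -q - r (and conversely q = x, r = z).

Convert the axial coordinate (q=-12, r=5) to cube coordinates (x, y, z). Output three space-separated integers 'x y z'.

x = q = -12
z = r = 5
y = -x - z = -(-12) - (5) = 7

Answer: -12 7 5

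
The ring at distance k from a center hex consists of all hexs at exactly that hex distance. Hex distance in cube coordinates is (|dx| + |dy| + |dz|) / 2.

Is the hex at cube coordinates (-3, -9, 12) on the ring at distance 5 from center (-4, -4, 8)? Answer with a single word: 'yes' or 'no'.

|px - cx| = |-3 - (-4)| = 1
|py - cy| = |-9 - (-4)| = 5
|pz - cz| = |12 - 8| = 4
distance = (1+5+4)/2 = 10/2 = 5
radius = 5; distance == radius -> yes

Answer: yes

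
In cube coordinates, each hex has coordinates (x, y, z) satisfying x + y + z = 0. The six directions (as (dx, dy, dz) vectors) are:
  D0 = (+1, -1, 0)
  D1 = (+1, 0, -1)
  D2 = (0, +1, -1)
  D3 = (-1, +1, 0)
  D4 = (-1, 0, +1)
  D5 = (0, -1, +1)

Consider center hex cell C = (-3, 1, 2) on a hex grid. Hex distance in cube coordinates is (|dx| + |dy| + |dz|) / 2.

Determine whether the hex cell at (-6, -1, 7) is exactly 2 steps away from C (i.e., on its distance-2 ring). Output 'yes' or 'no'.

Answer: no

Derivation:
|px - cx| = |-6 - (-3)| = 3
|py - cy| = |-1 - 1| = 2
|pz - cz| = |7 - 2| = 5
distance = (3+2+5)/2 = 10/2 = 5
radius = 2; distance != radius -> no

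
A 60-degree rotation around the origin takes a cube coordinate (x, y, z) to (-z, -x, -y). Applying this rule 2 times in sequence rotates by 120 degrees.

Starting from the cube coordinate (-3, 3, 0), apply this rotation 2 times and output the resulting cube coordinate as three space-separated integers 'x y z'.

Answer: 3 0 -3

Derivation:
Start: (-3, 3, 0)
Step 1: (-3, 3, 0) -> (-(0), -(-3), -(3)) = (0, 3, -3)
Step 2: (0, 3, -3) -> (-(-3), -(0), -(3)) = (3, 0, -3)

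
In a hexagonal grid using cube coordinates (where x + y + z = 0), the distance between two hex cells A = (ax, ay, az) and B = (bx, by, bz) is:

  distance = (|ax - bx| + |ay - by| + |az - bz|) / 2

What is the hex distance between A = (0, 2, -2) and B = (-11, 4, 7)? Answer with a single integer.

|ax - bx| = |0 - (-11)| = 11
|ay - by| = |2 - 4| = 2
|az - bz| = |-2 - 7| = 9
distance = (11 + 2 + 9) / 2 = 22 / 2 = 11

Answer: 11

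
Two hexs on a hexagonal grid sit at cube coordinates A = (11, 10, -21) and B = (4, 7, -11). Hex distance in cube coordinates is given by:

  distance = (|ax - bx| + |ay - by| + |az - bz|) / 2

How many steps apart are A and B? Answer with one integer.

|ax - bx| = |11 - 4| = 7
|ay - by| = |10 - 7| = 3
|az - bz| = |-21 - (-11)| = 10
distance = (7 + 3 + 10) / 2 = 20 / 2 = 10

Answer: 10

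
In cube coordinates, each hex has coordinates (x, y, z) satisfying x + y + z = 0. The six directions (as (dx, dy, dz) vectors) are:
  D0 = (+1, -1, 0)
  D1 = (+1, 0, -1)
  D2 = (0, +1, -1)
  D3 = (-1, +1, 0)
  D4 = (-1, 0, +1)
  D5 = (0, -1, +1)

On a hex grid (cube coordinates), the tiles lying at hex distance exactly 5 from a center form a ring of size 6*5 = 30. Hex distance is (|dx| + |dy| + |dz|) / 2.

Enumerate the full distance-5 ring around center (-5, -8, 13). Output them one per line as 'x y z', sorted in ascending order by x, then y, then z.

Walk ring at distance 5 from (-5, -8, 13):
Start at center + D4*5 = (-10, -8, 18)
  hex 0: (-10, -8, 18)
  hex 1: (-9, -9, 18)
  hex 2: (-8, -10, 18)
  hex 3: (-7, -11, 18)
  hex 4: (-6, -12, 18)
  hex 5: (-5, -13, 18)
  hex 6: (-4, -13, 17)
  hex 7: (-3, -13, 16)
  hex 8: (-2, -13, 15)
  hex 9: (-1, -13, 14)
  hex 10: (0, -13, 13)
  hex 11: (0, -12, 12)
  hex 12: (0, -11, 11)
  hex 13: (0, -10, 10)
  hex 14: (0, -9, 9)
  hex 15: (0, -8, 8)
  hex 16: (-1, -7, 8)
  hex 17: (-2, -6, 8)
  hex 18: (-3, -5, 8)
  hex 19: (-4, -4, 8)
  hex 20: (-5, -3, 8)
  hex 21: (-6, -3, 9)
  hex 22: (-7, -3, 10)
  hex 23: (-8, -3, 11)
  hex 24: (-9, -3, 12)
  hex 25: (-10, -3, 13)
  hex 26: (-10, -4, 14)
  hex 27: (-10, -5, 15)
  hex 28: (-10, -6, 16)
  hex 29: (-10, -7, 17)
Sorted: 30 hexes.

Answer: -10 -8 18
-10 -7 17
-10 -6 16
-10 -5 15
-10 -4 14
-10 -3 13
-9 -9 18
-9 -3 12
-8 -10 18
-8 -3 11
-7 -11 18
-7 -3 10
-6 -12 18
-6 -3 9
-5 -13 18
-5 -3 8
-4 -13 17
-4 -4 8
-3 -13 16
-3 -5 8
-2 -13 15
-2 -6 8
-1 -13 14
-1 -7 8
0 -13 13
0 -12 12
0 -11 11
0 -10 10
0 -9 9
0 -8 8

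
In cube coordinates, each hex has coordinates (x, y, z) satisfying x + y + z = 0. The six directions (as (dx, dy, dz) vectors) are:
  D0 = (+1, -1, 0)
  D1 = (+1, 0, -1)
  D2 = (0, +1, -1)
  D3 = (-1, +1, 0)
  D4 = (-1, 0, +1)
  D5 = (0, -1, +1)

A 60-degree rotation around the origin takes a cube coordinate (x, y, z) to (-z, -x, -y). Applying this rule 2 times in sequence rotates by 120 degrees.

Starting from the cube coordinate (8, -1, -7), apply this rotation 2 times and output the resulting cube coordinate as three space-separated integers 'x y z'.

Answer: -1 -7 8

Derivation:
Start: (8, -1, -7)
Step 1: (8, -1, -7) -> (-(-7), -(8), -(-1)) = (7, -8, 1)
Step 2: (7, -8, 1) -> (-(1), -(7), -(-8)) = (-1, -7, 8)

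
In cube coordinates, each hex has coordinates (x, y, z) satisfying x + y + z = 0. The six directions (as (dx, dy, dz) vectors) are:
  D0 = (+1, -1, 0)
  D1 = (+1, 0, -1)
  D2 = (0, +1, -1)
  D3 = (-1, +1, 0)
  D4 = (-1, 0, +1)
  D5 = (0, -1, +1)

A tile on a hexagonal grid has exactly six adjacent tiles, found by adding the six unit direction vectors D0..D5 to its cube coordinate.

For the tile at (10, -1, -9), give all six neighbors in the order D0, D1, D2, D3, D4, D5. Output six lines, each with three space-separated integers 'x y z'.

Answer: 11 -2 -9
11 -1 -10
10 0 -10
9 0 -9
9 -1 -8
10 -2 -8

Derivation:
Center: (10, -1, -9). Add each direction:
  D0: (10, -1, -9) + (1, -1, 0) = (11, -2, -9)
  D1: (10, -1, -9) + (1, 0, -1) = (11, -1, -10)
  D2: (10, -1, -9) + (0, 1, -1) = (10, 0, -10)
  D3: (10, -1, -9) + (-1, 1, 0) = (9, 0, -9)
  D4: (10, -1, -9) + (-1, 0, 1) = (9, -1, -8)
  D5: (10, -1, -9) + (0, -1, 1) = (10, -2, -8)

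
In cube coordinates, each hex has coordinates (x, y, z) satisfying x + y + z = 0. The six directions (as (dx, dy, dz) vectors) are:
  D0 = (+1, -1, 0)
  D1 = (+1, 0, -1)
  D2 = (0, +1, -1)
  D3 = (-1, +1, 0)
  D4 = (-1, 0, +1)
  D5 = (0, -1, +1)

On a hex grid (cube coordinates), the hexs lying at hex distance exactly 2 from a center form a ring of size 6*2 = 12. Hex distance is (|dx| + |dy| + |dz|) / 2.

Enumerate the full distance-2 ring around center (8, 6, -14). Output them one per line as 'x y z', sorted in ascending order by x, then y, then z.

Walk ring at distance 2 from (8, 6, -14):
Start at center + D4*2 = (6, 6, -12)
  hex 0: (6, 6, -12)
  hex 1: (7, 5, -12)
  hex 2: (8, 4, -12)
  hex 3: (9, 4, -13)
  hex 4: (10, 4, -14)
  hex 5: (10, 5, -15)
  hex 6: (10, 6, -16)
  hex 7: (9, 7, -16)
  hex 8: (8, 8, -16)
  hex 9: (7, 8, -15)
  hex 10: (6, 8, -14)
  hex 11: (6, 7, -13)
Sorted: 12 hexes.

Answer: 6 6 -12
6 7 -13
6 8 -14
7 5 -12
7 8 -15
8 4 -12
8 8 -16
9 4 -13
9 7 -16
10 4 -14
10 5 -15
10 6 -16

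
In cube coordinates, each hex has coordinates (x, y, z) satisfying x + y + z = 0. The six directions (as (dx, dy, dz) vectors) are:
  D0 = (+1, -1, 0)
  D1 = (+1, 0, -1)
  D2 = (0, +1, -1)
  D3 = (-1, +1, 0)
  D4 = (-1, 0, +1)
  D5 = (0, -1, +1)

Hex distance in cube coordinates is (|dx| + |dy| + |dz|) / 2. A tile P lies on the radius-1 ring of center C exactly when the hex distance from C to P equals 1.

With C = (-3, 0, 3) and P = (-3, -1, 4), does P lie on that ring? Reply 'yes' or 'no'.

|px - cx| = |-3 - (-3)| = 0
|py - cy| = |-1 - 0| = 1
|pz - cz| = |4 - 3| = 1
distance = (0+1+1)/2 = 2/2 = 1
radius = 1; distance == radius -> yes

Answer: yes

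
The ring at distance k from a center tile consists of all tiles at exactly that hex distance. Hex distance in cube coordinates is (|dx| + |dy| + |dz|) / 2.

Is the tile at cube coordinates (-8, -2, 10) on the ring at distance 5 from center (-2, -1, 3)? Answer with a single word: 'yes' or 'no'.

|px - cx| = |-8 - (-2)| = 6
|py - cy| = |-2 - (-1)| = 1
|pz - cz| = |10 - 3| = 7
distance = (6+1+7)/2 = 14/2 = 7
radius = 5; distance != radius -> no

Answer: no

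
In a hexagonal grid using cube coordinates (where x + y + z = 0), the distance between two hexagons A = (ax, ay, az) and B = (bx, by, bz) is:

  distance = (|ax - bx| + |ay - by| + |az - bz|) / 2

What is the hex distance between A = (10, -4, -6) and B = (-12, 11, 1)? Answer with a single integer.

|ax - bx| = |10 - (-12)| = 22
|ay - by| = |-4 - 11| = 15
|az - bz| = |-6 - 1| = 7
distance = (22 + 15 + 7) / 2 = 44 / 2 = 22

Answer: 22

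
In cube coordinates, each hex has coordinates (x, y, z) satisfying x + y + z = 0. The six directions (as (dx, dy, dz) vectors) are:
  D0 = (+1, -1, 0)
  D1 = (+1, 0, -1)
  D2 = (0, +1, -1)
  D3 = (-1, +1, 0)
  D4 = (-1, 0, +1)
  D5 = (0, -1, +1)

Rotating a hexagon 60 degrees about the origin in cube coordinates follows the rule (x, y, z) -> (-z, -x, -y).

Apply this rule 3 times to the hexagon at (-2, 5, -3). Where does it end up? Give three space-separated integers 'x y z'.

Answer: 2 -5 3

Derivation:
Start: (-2, 5, -3)
Step 1: (-2, 5, -3) -> (-(-3), -(-2), -(5)) = (3, 2, -5)
Step 2: (3, 2, -5) -> (-(-5), -(3), -(2)) = (5, -3, -2)
Step 3: (5, -3, -2) -> (-(-2), -(5), -(-3)) = (2, -5, 3)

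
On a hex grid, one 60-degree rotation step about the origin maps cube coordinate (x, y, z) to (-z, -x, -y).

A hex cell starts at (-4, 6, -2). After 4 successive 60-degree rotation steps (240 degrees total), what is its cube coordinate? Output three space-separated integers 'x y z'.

Answer: -2 -4 6

Derivation:
Start: (-4, 6, -2)
Step 1: (-4, 6, -2) -> (-(-2), -(-4), -(6)) = (2, 4, -6)
Step 2: (2, 4, -6) -> (-(-6), -(2), -(4)) = (6, -2, -4)
Step 3: (6, -2, -4) -> (-(-4), -(6), -(-2)) = (4, -6, 2)
Step 4: (4, -6, 2) -> (-(2), -(4), -(-6)) = (-2, -4, 6)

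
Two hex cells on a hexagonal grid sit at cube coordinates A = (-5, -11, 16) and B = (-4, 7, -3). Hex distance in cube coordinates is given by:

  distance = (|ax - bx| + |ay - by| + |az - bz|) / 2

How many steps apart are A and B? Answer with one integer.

Answer: 19

Derivation:
|ax - bx| = |-5 - (-4)| = 1
|ay - by| = |-11 - 7| = 18
|az - bz| = |16 - (-3)| = 19
distance = (1 + 18 + 19) / 2 = 38 / 2 = 19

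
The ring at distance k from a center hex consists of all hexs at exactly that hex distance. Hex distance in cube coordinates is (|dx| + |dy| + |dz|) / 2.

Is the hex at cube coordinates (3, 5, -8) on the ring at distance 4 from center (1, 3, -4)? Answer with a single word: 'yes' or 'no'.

Answer: yes

Derivation:
|px - cx| = |3 - 1| = 2
|py - cy| = |5 - 3| = 2
|pz - cz| = |-8 - (-4)| = 4
distance = (2+2+4)/2 = 8/2 = 4
radius = 4; distance == radius -> yes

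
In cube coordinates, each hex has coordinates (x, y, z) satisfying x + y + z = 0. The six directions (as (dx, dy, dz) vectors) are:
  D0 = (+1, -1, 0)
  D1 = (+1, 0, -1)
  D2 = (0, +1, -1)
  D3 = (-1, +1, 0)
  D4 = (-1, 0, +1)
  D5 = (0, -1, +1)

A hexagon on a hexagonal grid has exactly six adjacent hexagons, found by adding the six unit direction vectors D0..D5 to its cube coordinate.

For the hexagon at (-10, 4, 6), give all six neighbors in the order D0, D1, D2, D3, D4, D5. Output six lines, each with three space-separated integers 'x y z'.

Answer: -9 3 6
-9 4 5
-10 5 5
-11 5 6
-11 4 7
-10 3 7

Derivation:
Center: (-10, 4, 6). Add each direction:
  D0: (-10, 4, 6) + (1, -1, 0) = (-9, 3, 6)
  D1: (-10, 4, 6) + (1, 0, -1) = (-9, 4, 5)
  D2: (-10, 4, 6) + (0, 1, -1) = (-10, 5, 5)
  D3: (-10, 4, 6) + (-1, 1, 0) = (-11, 5, 6)
  D4: (-10, 4, 6) + (-1, 0, 1) = (-11, 4, 7)
  D5: (-10, 4, 6) + (0, -1, 1) = (-10, 3, 7)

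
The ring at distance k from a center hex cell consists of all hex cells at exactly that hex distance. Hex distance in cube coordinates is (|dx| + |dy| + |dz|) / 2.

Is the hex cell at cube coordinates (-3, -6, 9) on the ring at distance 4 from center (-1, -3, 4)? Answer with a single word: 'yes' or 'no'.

Answer: no

Derivation:
|px - cx| = |-3 - (-1)| = 2
|py - cy| = |-6 - (-3)| = 3
|pz - cz| = |9 - 4| = 5
distance = (2+3+5)/2 = 10/2 = 5
radius = 4; distance != radius -> no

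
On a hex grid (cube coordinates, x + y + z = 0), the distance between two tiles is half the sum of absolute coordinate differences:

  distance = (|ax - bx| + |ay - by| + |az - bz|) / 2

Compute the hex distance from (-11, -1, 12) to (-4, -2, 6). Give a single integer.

Answer: 7

Derivation:
|ax - bx| = |-11 - (-4)| = 7
|ay - by| = |-1 - (-2)| = 1
|az - bz| = |12 - 6| = 6
distance = (7 + 1 + 6) / 2 = 14 / 2 = 7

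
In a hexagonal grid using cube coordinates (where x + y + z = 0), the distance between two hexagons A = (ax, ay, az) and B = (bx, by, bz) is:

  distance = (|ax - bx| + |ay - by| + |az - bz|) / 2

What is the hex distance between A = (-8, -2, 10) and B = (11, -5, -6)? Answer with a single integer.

Answer: 19

Derivation:
|ax - bx| = |-8 - 11| = 19
|ay - by| = |-2 - (-5)| = 3
|az - bz| = |10 - (-6)| = 16
distance = (19 + 3 + 16) / 2 = 38 / 2 = 19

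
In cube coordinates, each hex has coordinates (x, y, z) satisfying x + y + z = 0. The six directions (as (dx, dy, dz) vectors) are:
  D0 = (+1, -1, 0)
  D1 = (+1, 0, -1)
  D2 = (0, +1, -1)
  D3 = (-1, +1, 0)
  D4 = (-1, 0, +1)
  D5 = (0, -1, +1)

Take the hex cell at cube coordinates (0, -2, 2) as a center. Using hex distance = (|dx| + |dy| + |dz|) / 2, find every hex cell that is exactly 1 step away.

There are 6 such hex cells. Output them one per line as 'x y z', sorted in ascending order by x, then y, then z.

Answer: -1 -2 3
-1 -1 2
0 -3 3
0 -1 1
1 -3 2
1 -2 1

Derivation:
Walk ring at distance 1 from (0, -2, 2):
Start at center + D4*1 = (-1, -2, 3)
  hex 0: (-1, -2, 3)
  hex 1: (0, -3, 3)
  hex 2: (1, -3, 2)
  hex 3: (1, -2, 1)
  hex 4: (0, -1, 1)
  hex 5: (-1, -1, 2)
Sorted: 6 hexes.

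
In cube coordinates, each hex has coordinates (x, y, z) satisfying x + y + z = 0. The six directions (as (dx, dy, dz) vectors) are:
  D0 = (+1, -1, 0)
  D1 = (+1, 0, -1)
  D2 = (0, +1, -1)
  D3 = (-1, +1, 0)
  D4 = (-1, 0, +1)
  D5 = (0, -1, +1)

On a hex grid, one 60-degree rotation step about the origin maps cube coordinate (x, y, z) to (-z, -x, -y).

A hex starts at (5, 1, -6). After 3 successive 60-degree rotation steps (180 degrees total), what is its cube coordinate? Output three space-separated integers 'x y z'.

Start: (5, 1, -6)
Step 1: (5, 1, -6) -> (-(-6), -(5), -(1)) = (6, -5, -1)
Step 2: (6, -5, -1) -> (-(-1), -(6), -(-5)) = (1, -6, 5)
Step 3: (1, -6, 5) -> (-(5), -(1), -(-6)) = (-5, -1, 6)

Answer: -5 -1 6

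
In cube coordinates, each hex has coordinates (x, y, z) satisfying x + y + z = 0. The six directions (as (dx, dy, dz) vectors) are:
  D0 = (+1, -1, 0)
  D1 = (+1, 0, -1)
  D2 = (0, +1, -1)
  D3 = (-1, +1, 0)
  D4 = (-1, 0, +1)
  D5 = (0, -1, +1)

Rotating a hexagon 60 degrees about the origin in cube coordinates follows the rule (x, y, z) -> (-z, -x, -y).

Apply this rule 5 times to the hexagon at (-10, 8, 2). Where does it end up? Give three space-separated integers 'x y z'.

Start: (-10, 8, 2)
Step 1: (-10, 8, 2) -> (-(2), -(-10), -(8)) = (-2, 10, -8)
Step 2: (-2, 10, -8) -> (-(-8), -(-2), -(10)) = (8, 2, -10)
Step 3: (8, 2, -10) -> (-(-10), -(8), -(2)) = (10, -8, -2)
Step 4: (10, -8, -2) -> (-(-2), -(10), -(-8)) = (2, -10, 8)
Step 5: (2, -10, 8) -> (-(8), -(2), -(-10)) = (-8, -2, 10)

Answer: -8 -2 10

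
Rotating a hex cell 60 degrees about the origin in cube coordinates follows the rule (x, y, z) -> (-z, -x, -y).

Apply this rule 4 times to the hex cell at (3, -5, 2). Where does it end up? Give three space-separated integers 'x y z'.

Start: (3, -5, 2)
Step 1: (3, -5, 2) -> (-(2), -(3), -(-5)) = (-2, -3, 5)
Step 2: (-2, -3, 5) -> (-(5), -(-2), -(-3)) = (-5, 2, 3)
Step 3: (-5, 2, 3) -> (-(3), -(-5), -(2)) = (-3, 5, -2)
Step 4: (-3, 5, -2) -> (-(-2), -(-3), -(5)) = (2, 3, -5)

Answer: 2 3 -5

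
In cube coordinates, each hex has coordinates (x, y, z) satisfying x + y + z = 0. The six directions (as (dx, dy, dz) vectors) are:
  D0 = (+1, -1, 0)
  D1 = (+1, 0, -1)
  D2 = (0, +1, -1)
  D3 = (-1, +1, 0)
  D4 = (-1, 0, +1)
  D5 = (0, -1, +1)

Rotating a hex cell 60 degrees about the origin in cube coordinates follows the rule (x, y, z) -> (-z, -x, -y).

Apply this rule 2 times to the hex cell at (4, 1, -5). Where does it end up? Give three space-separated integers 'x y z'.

Answer: 1 -5 4

Derivation:
Start: (4, 1, -5)
Step 1: (4, 1, -5) -> (-(-5), -(4), -(1)) = (5, -4, -1)
Step 2: (5, -4, -1) -> (-(-1), -(5), -(-4)) = (1, -5, 4)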